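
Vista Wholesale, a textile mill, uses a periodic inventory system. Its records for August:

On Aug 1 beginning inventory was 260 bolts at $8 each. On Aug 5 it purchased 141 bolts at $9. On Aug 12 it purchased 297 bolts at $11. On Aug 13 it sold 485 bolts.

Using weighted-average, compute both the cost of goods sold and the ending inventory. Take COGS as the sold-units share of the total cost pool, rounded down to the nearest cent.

Aug 13, sell 485: 485/698 × $6,616.00 → $4,597.07
Ending inventory (cost pool remaining) = $2,018.93
Check: goods available $6,616.00 = COGS $4,597.07 + ending $2,018.93

COGS = $4,597.07; ending inventory = $2,018.93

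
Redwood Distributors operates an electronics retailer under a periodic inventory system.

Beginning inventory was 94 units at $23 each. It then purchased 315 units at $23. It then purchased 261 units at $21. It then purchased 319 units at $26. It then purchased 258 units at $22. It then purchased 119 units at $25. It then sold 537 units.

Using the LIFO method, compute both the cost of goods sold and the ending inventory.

COGS = $12,811; ending inventory = $19,022

Sale 1 (537) [LIFO — newest first]: 119 @ $25 + 258 @ $22 + 160 @ $26 = $12,811
Ending inventory: 94 @ $23 + 315 @ $23 + 261 @ $21 + 159 @ $26 = $19,022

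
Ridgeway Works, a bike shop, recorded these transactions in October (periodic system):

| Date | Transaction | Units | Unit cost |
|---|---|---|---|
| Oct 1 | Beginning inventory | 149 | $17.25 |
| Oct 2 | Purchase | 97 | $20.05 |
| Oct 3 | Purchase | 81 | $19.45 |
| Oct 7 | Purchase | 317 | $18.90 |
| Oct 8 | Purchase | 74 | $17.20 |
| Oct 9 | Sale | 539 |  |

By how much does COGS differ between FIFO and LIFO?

FIFO COGS: 149 @ $17.25 + 97 @ $20.05 + 81 @ $19.45 + 212 @ $18.90 = $10,097.35
LIFO COGS: 74 @ $17.20 + 317 @ $18.90 + 81 @ $19.45 + 67 @ $20.05 = $10,182.90
Difference = |$10,097.35 − $10,182.90| = $85.55

$85.55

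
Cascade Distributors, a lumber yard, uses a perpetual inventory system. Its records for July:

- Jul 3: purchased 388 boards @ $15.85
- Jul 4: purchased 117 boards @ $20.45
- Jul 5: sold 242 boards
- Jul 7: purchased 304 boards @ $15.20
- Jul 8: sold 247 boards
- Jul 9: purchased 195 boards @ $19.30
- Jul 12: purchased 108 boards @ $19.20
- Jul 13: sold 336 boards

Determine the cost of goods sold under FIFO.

Jul 5, 242 sold [FIFO — oldest first]: 242 @ $15.85 = $3,835.70
Jul 8, 247 sold [FIFO — oldest first]: 146 @ $15.85 + 101 @ $20.45 = $4,379.55
Jul 13, 336 sold [FIFO — oldest first]: 16 @ $20.45 + 304 @ $15.20 + 16 @ $19.30 = $5,256.80
Total COGS = $3,835.70 + $4,379.55 + $5,256.80 = $13,472.05
Ending inventory: 179 @ $19.30 + 108 @ $19.20 = $5,528.30
Check: goods available $19,000.35 = COGS $13,472.05 + ending $5,528.30

COGS = $13,472.05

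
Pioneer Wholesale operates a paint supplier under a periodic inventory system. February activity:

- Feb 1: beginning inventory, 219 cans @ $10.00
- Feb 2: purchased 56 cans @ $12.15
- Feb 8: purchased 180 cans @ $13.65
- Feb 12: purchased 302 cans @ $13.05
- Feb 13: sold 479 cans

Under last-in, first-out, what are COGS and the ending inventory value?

COGS = $6,357.15; ending inventory = $2,911.35

Feb 13, 479 sold [LIFO — newest first]: 302 @ $13.05 + 177 @ $13.65 = $6,357.15
Ending inventory: 219 @ $10.00 + 56 @ $12.15 + 3 @ $13.65 = $2,911.35
Check: goods available $9,268.50 = COGS $6,357.15 + ending $2,911.35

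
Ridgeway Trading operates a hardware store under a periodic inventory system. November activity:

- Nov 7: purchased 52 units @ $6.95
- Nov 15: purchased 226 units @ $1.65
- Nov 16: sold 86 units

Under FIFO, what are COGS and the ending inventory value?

COGS = $417.50; ending inventory = $316.80

Nov 16, 86 sold [FIFO — oldest first]: 52 @ $6.95 + 34 @ $1.65 = $417.50
Ending inventory: 192 @ $1.65 = $316.80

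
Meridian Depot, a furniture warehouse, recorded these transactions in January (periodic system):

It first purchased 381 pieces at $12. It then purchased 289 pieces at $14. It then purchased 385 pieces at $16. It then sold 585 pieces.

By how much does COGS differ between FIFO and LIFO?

$1,532

FIFO COGS: 381 @ $12 + 204 @ $14 = $7,428
LIFO COGS: 385 @ $16 + 200 @ $14 = $8,960
Difference = |$7,428 − $8,960| = $1,532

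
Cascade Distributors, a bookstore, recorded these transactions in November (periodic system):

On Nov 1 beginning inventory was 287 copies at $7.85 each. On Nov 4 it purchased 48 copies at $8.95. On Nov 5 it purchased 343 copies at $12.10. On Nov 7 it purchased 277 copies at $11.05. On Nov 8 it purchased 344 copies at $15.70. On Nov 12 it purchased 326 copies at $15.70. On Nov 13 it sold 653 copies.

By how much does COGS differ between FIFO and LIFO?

FIFO COGS: 287 @ $7.85 + 48 @ $8.95 + 318 @ $12.10 = $6,530.35
LIFO COGS: 326 @ $15.70 + 327 @ $15.70 = $10,252.10
Difference = |$6,530.35 − $10,252.10| = $3,721.75

$3,721.75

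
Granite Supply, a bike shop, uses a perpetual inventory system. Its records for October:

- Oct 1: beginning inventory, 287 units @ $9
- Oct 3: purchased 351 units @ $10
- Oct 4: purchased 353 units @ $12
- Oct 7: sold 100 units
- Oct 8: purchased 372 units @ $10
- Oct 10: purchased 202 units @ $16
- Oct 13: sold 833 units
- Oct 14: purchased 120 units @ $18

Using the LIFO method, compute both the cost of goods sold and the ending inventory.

Oct 7, 100 sold [LIFO — newest first]: 100 @ $12 = $1,200
Oct 13, 833 sold [LIFO — newest first]: 202 @ $16 + 372 @ $10 + 253 @ $12 + 6 @ $10 = $10,048
Total COGS = $1,200 + $10,048 = $11,248
Ending inventory: 287 @ $9 + 345 @ $10 + 120 @ $18 = $8,193

COGS = $11,248; ending inventory = $8,193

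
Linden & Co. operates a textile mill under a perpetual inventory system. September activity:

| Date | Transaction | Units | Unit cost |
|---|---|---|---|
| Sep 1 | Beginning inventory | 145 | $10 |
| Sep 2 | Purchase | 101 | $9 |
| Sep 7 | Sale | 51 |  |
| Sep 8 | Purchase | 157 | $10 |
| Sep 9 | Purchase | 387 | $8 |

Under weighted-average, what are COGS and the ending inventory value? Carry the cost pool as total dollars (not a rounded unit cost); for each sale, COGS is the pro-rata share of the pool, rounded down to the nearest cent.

COGS = $489.06; ending inventory = $6,535.94

After Sep 1: 145 on hand, pool $1,450.00 (≈ $10.0000 each)
After Sep 2: 246 on hand, pool $2,359.00 (≈ $9.5894 each)
Sep 7, sell 51: 51/246 × $2,359.00 → $489.06
After Sep 8: 352 on hand, pool $3,439.94 (≈ $9.7726 each)
After Sep 9: 739 on hand, pool $6,535.94 (≈ $8.8443 each)
Ending inventory (cost pool remaining) = $6,535.94
Check: goods available $7,025.00 = COGS $489.06 + ending $6,535.94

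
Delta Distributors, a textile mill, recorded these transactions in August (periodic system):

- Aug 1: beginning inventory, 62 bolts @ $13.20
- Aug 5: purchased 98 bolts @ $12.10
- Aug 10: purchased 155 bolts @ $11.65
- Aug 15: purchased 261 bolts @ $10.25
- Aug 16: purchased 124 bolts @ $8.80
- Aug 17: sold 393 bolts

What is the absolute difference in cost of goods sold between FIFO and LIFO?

$749.80

FIFO COGS: 62 @ $13.20 + 98 @ $12.10 + 155 @ $11.65 + 78 @ $10.25 = $4,609.45
LIFO COGS: 124 @ $8.80 + 261 @ $10.25 + 8 @ $11.65 = $3,859.65
Difference = |$4,609.45 − $3,859.65| = $749.80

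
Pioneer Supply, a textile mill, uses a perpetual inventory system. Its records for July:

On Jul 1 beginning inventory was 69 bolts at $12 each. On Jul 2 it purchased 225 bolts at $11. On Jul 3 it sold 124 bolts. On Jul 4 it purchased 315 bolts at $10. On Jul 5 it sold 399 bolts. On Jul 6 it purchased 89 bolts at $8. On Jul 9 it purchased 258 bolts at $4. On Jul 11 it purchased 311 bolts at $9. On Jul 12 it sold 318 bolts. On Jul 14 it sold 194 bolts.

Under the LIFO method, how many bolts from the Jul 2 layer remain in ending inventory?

Jul 3, 124 sold [LIFO — newest first]: 124 @ $11 = $1,364
Jul 5, 399 sold [LIFO — newest first]: 315 @ $10 + 84 @ $11 = $4,074
Jul 12, 318 sold [LIFO — newest first]: 311 @ $9 + 7 @ $4 = $2,827
Jul 14, 194 sold [LIFO — newest first]: 194 @ $4 = $776
Total COGS = $1,364 + $4,074 + $2,827 + $776 = $9,041
Ending inventory: 69 @ $12 + 17 @ $11 + 89 @ $8 + 57 @ $4 = $1,955
Check: goods available $10,996 = COGS $9,041 + ending $1,955

17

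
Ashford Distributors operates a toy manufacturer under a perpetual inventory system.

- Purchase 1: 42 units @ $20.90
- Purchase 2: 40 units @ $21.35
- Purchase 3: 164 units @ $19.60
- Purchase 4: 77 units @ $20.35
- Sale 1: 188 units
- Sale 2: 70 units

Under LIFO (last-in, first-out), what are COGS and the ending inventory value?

COGS = $5,144.30; ending inventory = $1,368.85

Sale 1 (188) [LIFO — newest first]: 77 @ $20.35 + 111 @ $19.60 = $3,742.55
Sale 2 (70) [LIFO — newest first]: 53 @ $19.60 + 17 @ $21.35 = $1,401.75
Total COGS = $3,742.55 + $1,401.75 = $5,144.30
Ending inventory: 42 @ $20.90 + 23 @ $21.35 = $1,368.85
Check: goods available $6,513.15 = COGS $5,144.30 + ending $1,368.85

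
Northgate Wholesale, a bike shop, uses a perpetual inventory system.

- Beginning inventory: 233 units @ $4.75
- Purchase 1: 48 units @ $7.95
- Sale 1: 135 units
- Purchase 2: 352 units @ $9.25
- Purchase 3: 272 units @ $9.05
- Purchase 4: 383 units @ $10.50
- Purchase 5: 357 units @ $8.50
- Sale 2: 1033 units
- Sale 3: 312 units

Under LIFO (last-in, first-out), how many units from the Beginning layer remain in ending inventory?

Sale 1 (135) [LIFO — newest first]: 48 @ $7.95 + 87 @ $4.75 = $794.85
Sale 2 (1033) [LIFO — newest first]: 357 @ $8.50 + 383 @ $10.50 + 272 @ $9.05 + 21 @ $9.25 = $9,711.85
Sale 3 (312) [LIFO — newest first]: 312 @ $9.25 = $2,886.00
Total COGS = $794.85 + $9,711.85 + $2,886.00 = $13,392.70
Ending inventory: 146 @ $4.75 + 19 @ $9.25 = $869.25
Check: goods available $14,261.95 = COGS $13,392.70 + ending $869.25

146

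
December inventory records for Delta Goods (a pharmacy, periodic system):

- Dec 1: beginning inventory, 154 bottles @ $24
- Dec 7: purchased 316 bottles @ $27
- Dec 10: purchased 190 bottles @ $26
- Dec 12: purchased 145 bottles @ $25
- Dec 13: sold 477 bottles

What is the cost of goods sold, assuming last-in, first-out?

COGS = $12,399

Dec 13, 477 sold [LIFO — newest first]: 145 @ $25 + 190 @ $26 + 142 @ $27 = $12,399
Ending inventory: 154 @ $24 + 174 @ $27 = $8,394
Check: goods available $20,793 = COGS $12,399 + ending $8,394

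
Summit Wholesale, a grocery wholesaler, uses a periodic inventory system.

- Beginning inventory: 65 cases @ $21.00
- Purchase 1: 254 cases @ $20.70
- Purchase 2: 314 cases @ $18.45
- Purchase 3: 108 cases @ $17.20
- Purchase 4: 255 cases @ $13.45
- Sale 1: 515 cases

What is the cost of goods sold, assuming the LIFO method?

Sale 1 (515) [LIFO — newest first]: 255 @ $13.45 + 108 @ $17.20 + 152 @ $18.45 = $8,091.75
Ending inventory: 65 @ $21.00 + 254 @ $20.70 + 162 @ $18.45 = $9,611.70
Check: goods available $17,703.45 = COGS $8,091.75 + ending $9,611.70

COGS = $8,091.75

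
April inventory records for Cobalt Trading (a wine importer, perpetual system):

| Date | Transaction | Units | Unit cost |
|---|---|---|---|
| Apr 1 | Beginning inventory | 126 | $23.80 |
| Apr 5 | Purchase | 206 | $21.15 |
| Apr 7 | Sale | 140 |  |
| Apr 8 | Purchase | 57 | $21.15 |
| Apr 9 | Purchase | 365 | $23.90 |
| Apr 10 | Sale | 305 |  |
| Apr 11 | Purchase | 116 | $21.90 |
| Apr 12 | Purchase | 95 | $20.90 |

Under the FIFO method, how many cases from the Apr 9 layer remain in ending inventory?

Apr 7, 140 sold [FIFO — oldest first]: 126 @ $23.80 + 14 @ $21.15 = $3,294.90
Apr 10, 305 sold [FIFO — oldest first]: 192 @ $21.15 + 57 @ $21.15 + 56 @ $23.90 = $6,604.75
Total COGS = $3,294.90 + $6,604.75 = $9,899.65
Ending inventory: 309 @ $23.90 + 116 @ $21.90 + 95 @ $20.90 = $11,911.00
Check: goods available $21,810.65 = COGS $9,899.65 + ending $11,911.00

309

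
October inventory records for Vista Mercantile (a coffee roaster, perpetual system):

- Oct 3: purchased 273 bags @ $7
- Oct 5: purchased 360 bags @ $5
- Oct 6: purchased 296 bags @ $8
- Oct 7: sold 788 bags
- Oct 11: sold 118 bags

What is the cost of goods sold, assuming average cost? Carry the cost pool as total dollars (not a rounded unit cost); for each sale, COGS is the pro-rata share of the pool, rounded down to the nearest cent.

After Oct 3: 273 on hand, pool $1,911.00 (≈ $7.0000 each)
After Oct 5: 633 on hand, pool $3,711.00 (≈ $5.8626 each)
After Oct 6: 929 on hand, pool $6,079.00 (≈ $6.5436 each)
Oct 7, sell 788: 788/929 × $6,079.00 → $5,156.35
Oct 11, sell 118: 118/141 × $922.65 → $772.14
Total COGS = $5,156.35 + $772.14 = $5,928.49
Ending inventory (cost pool remaining) = $150.51
Check: goods available $6,079.00 = COGS $5,928.49 + ending $150.51

COGS = $5,928.49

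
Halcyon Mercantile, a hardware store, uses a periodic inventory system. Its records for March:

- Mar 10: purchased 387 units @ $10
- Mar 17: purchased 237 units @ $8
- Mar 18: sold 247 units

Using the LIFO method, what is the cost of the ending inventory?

Ending inventory = $3,770

Mar 18, 247 sold [LIFO — newest first]: 237 @ $8 + 10 @ $10 = $1,996
Ending inventory: 377 @ $10 = $3,770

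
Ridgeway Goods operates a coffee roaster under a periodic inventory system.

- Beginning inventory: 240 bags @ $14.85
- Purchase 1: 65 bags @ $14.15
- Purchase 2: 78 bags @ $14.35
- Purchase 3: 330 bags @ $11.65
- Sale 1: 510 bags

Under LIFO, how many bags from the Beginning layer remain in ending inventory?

Sale 1 (510) [LIFO — newest first]: 330 @ $11.65 + 78 @ $14.35 + 65 @ $14.15 + 37 @ $14.85 = $6,433.00
Ending inventory: 203 @ $14.85 = $3,014.55
Check: goods available $9,447.55 = COGS $6,433.00 + ending $3,014.55

203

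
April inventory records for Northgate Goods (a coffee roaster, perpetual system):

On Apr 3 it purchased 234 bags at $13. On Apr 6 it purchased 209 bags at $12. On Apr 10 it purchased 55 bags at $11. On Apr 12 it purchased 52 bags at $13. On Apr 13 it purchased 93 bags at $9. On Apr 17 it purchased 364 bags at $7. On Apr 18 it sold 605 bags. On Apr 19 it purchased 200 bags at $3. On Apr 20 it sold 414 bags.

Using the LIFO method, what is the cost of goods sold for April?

Apr 18, 605 sold [LIFO — newest first]: 364 @ $7 + 93 @ $9 + 52 @ $13 + 55 @ $11 + 41 @ $12 = $5,158
Apr 20, 414 sold [LIFO — newest first]: 200 @ $3 + 168 @ $12 + 46 @ $13 = $3,214
Total COGS = $5,158 + $3,214 = $8,372
Ending inventory: 188 @ $13 = $2,444

COGS = $8,372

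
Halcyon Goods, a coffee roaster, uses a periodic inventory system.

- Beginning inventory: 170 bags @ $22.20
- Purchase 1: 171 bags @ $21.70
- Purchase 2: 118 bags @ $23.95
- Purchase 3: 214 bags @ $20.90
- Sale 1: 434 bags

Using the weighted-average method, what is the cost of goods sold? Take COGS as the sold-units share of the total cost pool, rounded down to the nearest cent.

Sale 1, sell 434: 434/673 × $14,783.40 → $9,533.42
Ending inventory (cost pool remaining) = $5,249.98
Check: goods available $14,783.40 = COGS $9,533.42 + ending $5,249.98

COGS = $9,533.42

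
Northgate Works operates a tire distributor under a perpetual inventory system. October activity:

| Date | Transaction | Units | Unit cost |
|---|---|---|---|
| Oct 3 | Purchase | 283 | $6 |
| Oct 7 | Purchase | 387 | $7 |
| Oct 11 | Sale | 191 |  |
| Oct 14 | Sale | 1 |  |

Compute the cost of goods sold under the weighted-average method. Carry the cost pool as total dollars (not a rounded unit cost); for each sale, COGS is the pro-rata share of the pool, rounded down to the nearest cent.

After Oct 3: 283 on hand, pool $1,698.00 (≈ $6.0000 each)
After Oct 7: 670 on hand, pool $4,407.00 (≈ $6.5776 each)
Oct 11, sell 191: 191/670 × $4,407.00 → $1,256.32
Oct 14, sell 1: 1/479 × $3,150.68 → $6.57
Total COGS = $1,256.32 + $6.57 = $1,262.89
Ending inventory (cost pool remaining) = $3,144.11

COGS = $1,262.89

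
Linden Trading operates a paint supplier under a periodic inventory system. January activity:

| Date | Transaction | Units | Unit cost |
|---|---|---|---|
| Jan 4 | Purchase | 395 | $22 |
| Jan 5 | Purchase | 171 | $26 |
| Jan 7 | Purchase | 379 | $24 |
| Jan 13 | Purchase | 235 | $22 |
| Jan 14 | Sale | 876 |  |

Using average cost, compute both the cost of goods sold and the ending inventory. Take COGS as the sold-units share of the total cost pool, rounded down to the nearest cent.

COGS = $20,342.50; ending inventory = $7,059.50

Jan 14, sell 876: 876/1180 × $27,402.00 → $20,342.50
Ending inventory (cost pool remaining) = $7,059.50
Check: goods available $27,402.00 = COGS $20,342.50 + ending $7,059.50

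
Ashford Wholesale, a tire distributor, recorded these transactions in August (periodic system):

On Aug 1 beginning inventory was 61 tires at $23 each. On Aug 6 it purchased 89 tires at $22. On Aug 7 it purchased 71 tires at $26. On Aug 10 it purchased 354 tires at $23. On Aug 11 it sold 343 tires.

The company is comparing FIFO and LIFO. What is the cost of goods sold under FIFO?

FIFO COGS: 61 @ $23 + 89 @ $22 + 71 @ $26 + 122 @ $23 = $8,013
LIFO COGS: 343 @ $23 = $7,889

COGS = $8,013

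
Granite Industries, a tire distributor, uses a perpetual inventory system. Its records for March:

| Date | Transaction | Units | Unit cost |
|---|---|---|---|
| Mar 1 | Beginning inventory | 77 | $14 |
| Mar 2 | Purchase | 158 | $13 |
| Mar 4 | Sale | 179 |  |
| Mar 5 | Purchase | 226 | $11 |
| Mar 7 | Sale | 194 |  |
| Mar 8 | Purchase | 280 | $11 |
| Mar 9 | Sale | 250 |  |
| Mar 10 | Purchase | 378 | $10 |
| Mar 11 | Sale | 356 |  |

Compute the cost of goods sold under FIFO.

COGS = $11,078

Mar 4, 179 sold [FIFO — oldest first]: 77 @ $14 + 102 @ $13 = $2,404
Mar 7, 194 sold [FIFO — oldest first]: 56 @ $13 + 138 @ $11 = $2,246
Mar 9, 250 sold [FIFO — oldest first]: 88 @ $11 + 162 @ $11 = $2,750
Mar 11, 356 sold [FIFO — oldest first]: 118 @ $11 + 238 @ $10 = $3,678
Total COGS = $2,404 + $2,246 + $2,750 + $3,678 = $11,078
Ending inventory: 140 @ $10 = $1,400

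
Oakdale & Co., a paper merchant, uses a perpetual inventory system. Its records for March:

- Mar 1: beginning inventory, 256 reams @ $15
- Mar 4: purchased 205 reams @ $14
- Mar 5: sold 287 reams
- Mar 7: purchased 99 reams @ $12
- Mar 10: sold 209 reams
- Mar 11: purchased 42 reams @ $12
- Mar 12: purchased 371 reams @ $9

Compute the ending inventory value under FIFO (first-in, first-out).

Ending inventory = $4,611

Mar 5, 287 sold [FIFO — oldest first]: 256 @ $15 + 31 @ $14 = $4,274
Mar 10, 209 sold [FIFO — oldest first]: 174 @ $14 + 35 @ $12 = $2,856
Total COGS = $4,274 + $2,856 = $7,130
Ending inventory: 64 @ $12 + 42 @ $12 + 371 @ $9 = $4,611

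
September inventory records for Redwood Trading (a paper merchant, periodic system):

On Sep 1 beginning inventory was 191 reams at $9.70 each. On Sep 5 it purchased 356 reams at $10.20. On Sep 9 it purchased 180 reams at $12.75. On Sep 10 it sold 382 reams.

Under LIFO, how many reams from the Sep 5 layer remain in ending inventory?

154

Sep 10, 382 sold [LIFO — newest first]: 180 @ $12.75 + 202 @ $10.20 = $4,355.40
Ending inventory: 191 @ $9.70 + 154 @ $10.20 = $3,423.50
Check: goods available $7,778.90 = COGS $4,355.40 + ending $3,423.50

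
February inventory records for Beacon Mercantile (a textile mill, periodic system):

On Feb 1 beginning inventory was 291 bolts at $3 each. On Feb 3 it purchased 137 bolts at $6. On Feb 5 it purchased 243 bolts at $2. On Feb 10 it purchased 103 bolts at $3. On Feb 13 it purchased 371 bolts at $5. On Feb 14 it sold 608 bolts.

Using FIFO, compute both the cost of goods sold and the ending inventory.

COGS = $2,055; ending inventory = $2,290

Feb 14, 608 sold [FIFO — oldest first]: 291 @ $3 + 137 @ $6 + 180 @ $2 = $2,055
Ending inventory: 63 @ $2 + 103 @ $3 + 371 @ $5 = $2,290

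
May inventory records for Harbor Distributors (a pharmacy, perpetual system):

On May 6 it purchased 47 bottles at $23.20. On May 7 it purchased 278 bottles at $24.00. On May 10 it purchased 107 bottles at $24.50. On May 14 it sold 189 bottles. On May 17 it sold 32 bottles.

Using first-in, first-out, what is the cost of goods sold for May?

COGS = $5,266.40

May 14, 189 sold [FIFO — oldest first]: 47 @ $23.20 + 142 @ $24.00 = $4,498.40
May 17, 32 sold [FIFO — oldest first]: 32 @ $24.00 = $768.00
Total COGS = $4,498.40 + $768.00 = $5,266.40
Ending inventory: 104 @ $24.00 + 107 @ $24.50 = $5,117.50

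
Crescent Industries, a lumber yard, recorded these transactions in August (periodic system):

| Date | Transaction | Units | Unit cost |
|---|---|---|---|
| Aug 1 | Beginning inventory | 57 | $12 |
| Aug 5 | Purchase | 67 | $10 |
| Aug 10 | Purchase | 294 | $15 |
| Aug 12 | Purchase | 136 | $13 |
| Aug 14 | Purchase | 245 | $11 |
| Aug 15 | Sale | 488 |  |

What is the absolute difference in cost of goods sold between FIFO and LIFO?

FIFO COGS: 57 @ $12 + 67 @ $10 + 294 @ $15 + 70 @ $13 = $6,674
LIFO COGS: 245 @ $11 + 136 @ $13 + 107 @ $15 = $6,068
Difference = |$6,674 − $6,068| = $606

$606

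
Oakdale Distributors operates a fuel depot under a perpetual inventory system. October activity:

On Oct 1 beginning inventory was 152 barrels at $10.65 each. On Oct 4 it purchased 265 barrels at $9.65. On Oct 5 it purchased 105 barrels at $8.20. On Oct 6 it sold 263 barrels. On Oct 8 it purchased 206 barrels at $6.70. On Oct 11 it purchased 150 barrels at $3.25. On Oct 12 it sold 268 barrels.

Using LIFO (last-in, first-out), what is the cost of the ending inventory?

Oct 6, 263 sold [LIFO — newest first]: 105 @ $8.20 + 158 @ $9.65 = $2,385.70
Oct 12, 268 sold [LIFO — newest first]: 150 @ $3.25 + 118 @ $6.70 = $1,278.10
Total COGS = $2,385.70 + $1,278.10 = $3,663.80
Ending inventory: 152 @ $10.65 + 107 @ $9.65 + 88 @ $6.70 = $3,240.95
Check: goods available $6,904.75 = COGS $3,663.80 + ending $3,240.95

Ending inventory = $3,240.95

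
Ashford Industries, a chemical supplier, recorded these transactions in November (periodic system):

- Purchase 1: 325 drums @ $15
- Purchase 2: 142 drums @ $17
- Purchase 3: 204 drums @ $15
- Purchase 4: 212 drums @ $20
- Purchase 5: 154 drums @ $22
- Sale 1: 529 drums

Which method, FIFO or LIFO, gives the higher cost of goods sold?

FIFO COGS: 325 @ $15 + 142 @ $17 + 62 @ $15 = $8,219
LIFO COGS: 154 @ $22 + 212 @ $20 + 163 @ $15 = $10,073

LIFO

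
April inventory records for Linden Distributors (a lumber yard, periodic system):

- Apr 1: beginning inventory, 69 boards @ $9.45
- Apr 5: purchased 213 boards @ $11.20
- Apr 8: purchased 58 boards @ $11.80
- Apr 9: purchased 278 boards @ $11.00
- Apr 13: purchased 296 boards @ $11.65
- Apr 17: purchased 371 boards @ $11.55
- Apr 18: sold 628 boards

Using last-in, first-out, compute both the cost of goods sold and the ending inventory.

COGS = $7,279.10; ending inventory = $7,234.40

Apr 18, 628 sold [LIFO — newest first]: 371 @ $11.55 + 257 @ $11.65 = $7,279.10
Ending inventory: 69 @ $9.45 + 213 @ $11.20 + 58 @ $11.80 + 278 @ $11.00 + 39 @ $11.65 = $7,234.40
Check: goods available $14,513.50 = COGS $7,279.10 + ending $7,234.40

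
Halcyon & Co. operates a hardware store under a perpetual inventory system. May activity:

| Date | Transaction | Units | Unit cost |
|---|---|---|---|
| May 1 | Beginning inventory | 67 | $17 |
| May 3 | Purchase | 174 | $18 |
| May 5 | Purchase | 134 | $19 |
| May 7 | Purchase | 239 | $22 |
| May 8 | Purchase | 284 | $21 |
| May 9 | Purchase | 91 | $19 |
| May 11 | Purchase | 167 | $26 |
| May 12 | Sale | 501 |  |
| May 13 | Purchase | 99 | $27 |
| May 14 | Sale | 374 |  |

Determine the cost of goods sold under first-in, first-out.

COGS = $17,556

May 12, 501 sold [FIFO — oldest first]: 67 @ $17 + 174 @ $18 + 134 @ $19 + 126 @ $22 = $9,589
May 14, 374 sold [FIFO — oldest first]: 113 @ $22 + 261 @ $21 = $7,967
Total COGS = $9,589 + $7,967 = $17,556
Ending inventory: 23 @ $21 + 91 @ $19 + 167 @ $26 + 99 @ $27 = $9,227
Check: goods available $26,783 = COGS $17,556 + ending $9,227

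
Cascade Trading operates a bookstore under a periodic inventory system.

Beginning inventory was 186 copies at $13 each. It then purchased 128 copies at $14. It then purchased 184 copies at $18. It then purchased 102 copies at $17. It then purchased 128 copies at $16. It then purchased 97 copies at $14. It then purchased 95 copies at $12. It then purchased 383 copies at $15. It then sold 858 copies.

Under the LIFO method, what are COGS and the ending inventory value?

Sale 1 (858) [LIFO — newest first]: 383 @ $15 + 95 @ $12 + 97 @ $14 + 128 @ $16 + 102 @ $17 + 53 @ $18 = $12,979
Ending inventory: 186 @ $13 + 128 @ $14 + 131 @ $18 = $6,568
Check: goods available $19,547 = COGS $12,979 + ending $6,568

COGS = $12,979; ending inventory = $6,568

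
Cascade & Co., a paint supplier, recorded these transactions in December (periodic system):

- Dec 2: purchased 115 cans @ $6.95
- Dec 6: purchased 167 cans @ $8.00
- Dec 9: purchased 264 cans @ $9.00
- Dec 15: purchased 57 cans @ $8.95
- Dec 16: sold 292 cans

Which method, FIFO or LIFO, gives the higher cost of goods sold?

LIFO

FIFO COGS: 115 @ $6.95 + 167 @ $8.00 + 10 @ $9.00 = $2,225.25
LIFO COGS: 57 @ $8.95 + 235 @ $9.00 = $2,625.15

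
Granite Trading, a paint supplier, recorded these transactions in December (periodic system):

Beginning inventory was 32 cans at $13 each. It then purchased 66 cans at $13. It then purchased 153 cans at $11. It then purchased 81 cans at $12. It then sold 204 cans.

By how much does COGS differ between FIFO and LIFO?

$115

FIFO COGS: 32 @ $13 + 66 @ $13 + 106 @ $11 = $2,440
LIFO COGS: 81 @ $12 + 123 @ $11 = $2,325
Difference = |$2,440 − $2,325| = $115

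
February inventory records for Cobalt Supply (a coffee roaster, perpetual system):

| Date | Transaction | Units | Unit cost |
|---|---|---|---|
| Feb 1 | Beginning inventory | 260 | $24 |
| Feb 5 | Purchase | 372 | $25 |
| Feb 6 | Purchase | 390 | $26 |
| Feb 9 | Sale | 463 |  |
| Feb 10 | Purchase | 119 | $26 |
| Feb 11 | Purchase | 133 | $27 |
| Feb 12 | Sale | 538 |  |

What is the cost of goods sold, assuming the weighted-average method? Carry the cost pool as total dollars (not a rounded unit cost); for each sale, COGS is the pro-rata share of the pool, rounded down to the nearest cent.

COGS = $25,386.46

After Feb 1: 260 on hand, pool $6,240.00 (≈ $24.0000 each)
After Feb 5: 632 on hand, pool $15,540.00 (≈ $24.5886 each)
After Feb 6: 1022 on hand, pool $25,680.00 (≈ $25.1272 each)
Feb 9, sell 463: 463/1022 × $25,680.00 → $11,633.89
After Feb 10: 678 on hand, pool $17,140.11 (≈ $25.2804 each)
After Feb 11: 811 on hand, pool $20,731.11 (≈ $25.5624 each)
Feb 12, sell 538: 538/811 × $20,731.11 → $13,752.57
Total COGS = $11,633.89 + $13,752.57 = $25,386.46
Ending inventory (cost pool remaining) = $6,978.54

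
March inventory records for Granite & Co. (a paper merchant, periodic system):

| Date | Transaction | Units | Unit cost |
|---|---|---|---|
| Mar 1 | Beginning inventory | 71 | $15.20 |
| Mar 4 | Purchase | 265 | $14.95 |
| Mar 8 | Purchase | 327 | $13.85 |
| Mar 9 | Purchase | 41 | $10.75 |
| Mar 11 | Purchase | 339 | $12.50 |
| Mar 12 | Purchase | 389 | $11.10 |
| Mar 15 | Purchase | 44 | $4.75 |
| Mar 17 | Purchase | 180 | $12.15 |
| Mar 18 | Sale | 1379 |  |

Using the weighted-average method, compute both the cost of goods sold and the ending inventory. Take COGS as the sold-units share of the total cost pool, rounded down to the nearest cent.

COGS = $17,455.71; ending inventory = $3,506.34

Mar 18, sell 1379: 1379/1656 × $20,962.05 → $17,455.71
Ending inventory (cost pool remaining) = $3,506.34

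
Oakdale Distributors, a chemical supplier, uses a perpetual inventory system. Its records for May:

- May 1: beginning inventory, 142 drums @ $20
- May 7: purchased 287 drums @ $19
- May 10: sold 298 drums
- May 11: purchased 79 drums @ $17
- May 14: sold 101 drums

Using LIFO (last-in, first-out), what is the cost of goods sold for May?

COGS = $7,456

May 10, 298 sold [LIFO — newest first]: 287 @ $19 + 11 @ $20 = $5,673
May 14, 101 sold [LIFO — newest first]: 79 @ $17 + 22 @ $20 = $1,783
Total COGS = $5,673 + $1,783 = $7,456
Ending inventory: 109 @ $20 = $2,180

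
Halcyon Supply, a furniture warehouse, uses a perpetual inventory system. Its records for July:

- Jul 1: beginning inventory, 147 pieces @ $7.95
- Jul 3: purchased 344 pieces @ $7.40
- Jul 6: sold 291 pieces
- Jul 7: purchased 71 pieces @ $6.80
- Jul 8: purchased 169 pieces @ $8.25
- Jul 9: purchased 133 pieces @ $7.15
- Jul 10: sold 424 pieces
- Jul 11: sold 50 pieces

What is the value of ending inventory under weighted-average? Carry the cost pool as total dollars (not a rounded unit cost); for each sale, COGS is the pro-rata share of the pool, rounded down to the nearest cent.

Ending inventory = $750.01

After Jul 1: 147 on hand, pool $1,168.65 (≈ $7.9500 each)
After Jul 3: 491 on hand, pool $3,714.25 (≈ $7.5647 each)
Jul 6, sell 291: 291/491 × $3,714.25 → $2,201.31
After Jul 7: 271 on hand, pool $1,995.74 (≈ $7.3644 each)
After Jul 8: 440 on hand, pool $3,389.99 (≈ $7.7045 each)
After Jul 9: 573 on hand, pool $4,340.94 (≈ $7.5758 each)
Jul 10, sell 424: 424/573 × $4,340.94 → $3,212.14
Jul 11, sell 50: 50/149 × $1,128.80 → $378.79
Total COGS = $2,201.31 + $3,212.14 + $378.79 = $5,792.24
Ending inventory (cost pool remaining) = $750.01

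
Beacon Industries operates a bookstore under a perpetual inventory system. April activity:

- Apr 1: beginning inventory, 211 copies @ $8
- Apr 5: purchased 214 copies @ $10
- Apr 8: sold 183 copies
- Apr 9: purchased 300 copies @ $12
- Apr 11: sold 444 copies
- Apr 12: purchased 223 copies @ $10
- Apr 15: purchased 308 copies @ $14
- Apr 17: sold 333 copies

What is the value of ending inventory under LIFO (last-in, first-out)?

Ending inventory = $2,764

Apr 8, 183 sold [LIFO — newest first]: 183 @ $10 = $1,830
Apr 11, 444 sold [LIFO — newest first]: 300 @ $12 + 31 @ $10 + 113 @ $8 = $4,814
Apr 17, 333 sold [LIFO — newest first]: 308 @ $14 + 25 @ $10 = $4,562
Total COGS = $1,830 + $4,814 + $4,562 = $11,206
Ending inventory: 98 @ $8 + 198 @ $10 = $2,764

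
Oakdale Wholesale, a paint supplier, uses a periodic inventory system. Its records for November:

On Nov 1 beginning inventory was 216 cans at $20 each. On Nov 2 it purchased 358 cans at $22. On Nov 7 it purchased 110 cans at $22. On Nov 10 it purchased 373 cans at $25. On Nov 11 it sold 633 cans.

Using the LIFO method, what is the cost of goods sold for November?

COGS = $15,045

Nov 11, 633 sold [LIFO — newest first]: 373 @ $25 + 110 @ $22 + 150 @ $22 = $15,045
Ending inventory: 216 @ $20 + 208 @ $22 = $8,896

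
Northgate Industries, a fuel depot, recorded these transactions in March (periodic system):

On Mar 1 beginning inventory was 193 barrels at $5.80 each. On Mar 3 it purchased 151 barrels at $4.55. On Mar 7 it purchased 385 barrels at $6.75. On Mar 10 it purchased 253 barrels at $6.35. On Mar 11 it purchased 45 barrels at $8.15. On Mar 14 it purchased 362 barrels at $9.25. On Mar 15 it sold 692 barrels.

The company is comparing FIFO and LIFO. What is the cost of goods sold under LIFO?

FIFO COGS: 193 @ $5.80 + 151 @ $4.55 + 348 @ $6.75 = $4,155.45
LIFO COGS: 362 @ $9.25 + 45 @ $8.15 + 253 @ $6.35 + 32 @ $6.75 = $5,537.80

COGS = $5,537.80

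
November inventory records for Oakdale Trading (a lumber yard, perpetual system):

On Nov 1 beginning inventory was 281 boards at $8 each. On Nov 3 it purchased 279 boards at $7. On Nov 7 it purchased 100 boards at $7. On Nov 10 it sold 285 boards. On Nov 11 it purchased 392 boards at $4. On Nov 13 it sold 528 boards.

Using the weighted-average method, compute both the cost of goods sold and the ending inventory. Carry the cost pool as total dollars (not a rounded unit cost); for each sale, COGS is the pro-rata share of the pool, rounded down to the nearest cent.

After Nov 1: 281 on hand, pool $2,248.00 (≈ $8.0000 each)
After Nov 3: 560 on hand, pool $4,201.00 (≈ $7.5018 each)
After Nov 7: 660 on hand, pool $4,901.00 (≈ $7.4258 each)
Nov 10, sell 285: 285/660 × $4,901.00 → $2,116.34
After Nov 11: 767 on hand, pool $4,352.66 (≈ $5.6749 each)
Nov 13, sell 528: 528/767 × $4,352.66 → $2,996.35
Total COGS = $2,116.34 + $2,996.35 = $5,112.69
Ending inventory (cost pool remaining) = $1,356.31
Check: goods available $6,469.00 = COGS $5,112.69 + ending $1,356.31

COGS = $5,112.69; ending inventory = $1,356.31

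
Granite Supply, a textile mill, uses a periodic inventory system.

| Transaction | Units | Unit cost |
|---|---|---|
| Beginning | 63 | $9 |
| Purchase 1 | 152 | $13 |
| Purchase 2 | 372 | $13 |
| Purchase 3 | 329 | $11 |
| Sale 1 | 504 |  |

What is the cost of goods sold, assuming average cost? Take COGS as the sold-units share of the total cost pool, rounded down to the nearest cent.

COGS = $6,051.30

Sale 1, sell 504: 504/916 × $10,998.00 → $6,051.30
Ending inventory (cost pool remaining) = $4,946.70
Check: goods available $10,998.00 = COGS $6,051.30 + ending $4,946.70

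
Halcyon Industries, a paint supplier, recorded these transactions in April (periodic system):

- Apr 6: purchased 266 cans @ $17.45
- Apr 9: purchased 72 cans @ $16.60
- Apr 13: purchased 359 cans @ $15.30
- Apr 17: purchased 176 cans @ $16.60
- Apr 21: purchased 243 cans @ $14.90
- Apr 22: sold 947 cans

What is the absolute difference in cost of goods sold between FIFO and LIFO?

FIFO COGS: 266 @ $17.45 + 72 @ $16.60 + 359 @ $15.30 + 176 @ $16.60 + 74 @ $14.90 = $15,353.80
LIFO COGS: 243 @ $14.90 + 176 @ $16.60 + 359 @ $15.30 + 72 @ $16.60 + 97 @ $17.45 = $14,922.85
Difference = |$15,353.80 − $14,922.85| = $430.95

$430.95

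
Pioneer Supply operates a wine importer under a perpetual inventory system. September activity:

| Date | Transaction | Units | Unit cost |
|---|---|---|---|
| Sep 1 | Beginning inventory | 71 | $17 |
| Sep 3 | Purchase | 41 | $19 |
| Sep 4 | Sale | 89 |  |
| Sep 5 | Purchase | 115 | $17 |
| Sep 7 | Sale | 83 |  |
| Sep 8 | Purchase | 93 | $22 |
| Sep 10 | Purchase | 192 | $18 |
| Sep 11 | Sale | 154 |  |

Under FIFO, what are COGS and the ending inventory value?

COGS = $6,095; ending inventory = $3,348

Sep 4, 89 sold [FIFO — oldest first]: 71 @ $17 + 18 @ $19 = $1,549
Sep 7, 83 sold [FIFO — oldest first]: 23 @ $19 + 60 @ $17 = $1,457
Sep 11, 154 sold [FIFO — oldest first]: 55 @ $17 + 93 @ $22 + 6 @ $18 = $3,089
Total COGS = $1,549 + $1,457 + $3,089 = $6,095
Ending inventory: 186 @ $18 = $3,348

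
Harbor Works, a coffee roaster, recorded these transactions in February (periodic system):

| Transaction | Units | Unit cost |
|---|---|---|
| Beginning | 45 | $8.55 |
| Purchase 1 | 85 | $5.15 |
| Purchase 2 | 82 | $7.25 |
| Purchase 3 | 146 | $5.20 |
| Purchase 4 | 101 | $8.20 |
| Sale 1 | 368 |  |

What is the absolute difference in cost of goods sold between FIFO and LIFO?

FIFO COGS: 45 @ $8.55 + 85 @ $5.15 + 82 @ $7.25 + 146 @ $5.20 + 10 @ $8.20 = $2,258.20
LIFO COGS: 101 @ $8.20 + 146 @ $5.20 + 82 @ $7.25 + 39 @ $5.15 = $2,382.75
Difference = |$2,258.20 − $2,382.75| = $124.55

$124.55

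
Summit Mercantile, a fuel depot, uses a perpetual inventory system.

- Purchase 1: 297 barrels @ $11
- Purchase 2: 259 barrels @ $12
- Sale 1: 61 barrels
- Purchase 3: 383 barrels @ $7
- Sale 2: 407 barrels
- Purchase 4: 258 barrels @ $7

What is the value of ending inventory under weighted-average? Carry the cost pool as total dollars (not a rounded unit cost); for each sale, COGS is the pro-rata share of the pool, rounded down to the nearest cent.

After Purchase 1: 297 on hand, pool $3,267.00 (≈ $11.0000 each)
After Purchase 2: 556 on hand, pool $6,375.00 (≈ $11.4658 each)
Sale 1, sell 61: 61/556 × $6,375.00 → $699.41
After Purchase 3: 878 on hand, pool $8,356.59 (≈ $9.5178 each)
Sale 2, sell 407: 407/878 × $8,356.59 → $3,873.72
After Purchase 4: 729 on hand, pool $6,288.87 (≈ $8.6267 each)
Total COGS = $699.41 + $3,873.72 = $4,573.13
Ending inventory (cost pool remaining) = $6,288.87

Ending inventory = $6,288.87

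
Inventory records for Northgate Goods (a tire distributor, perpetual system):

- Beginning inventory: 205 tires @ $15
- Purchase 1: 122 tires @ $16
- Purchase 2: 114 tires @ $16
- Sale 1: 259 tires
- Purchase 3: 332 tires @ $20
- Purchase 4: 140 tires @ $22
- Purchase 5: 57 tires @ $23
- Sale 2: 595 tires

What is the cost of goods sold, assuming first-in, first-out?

COGS = $15,273

Sale 1 (259) [FIFO — oldest first]: 205 @ $15 + 54 @ $16 = $3,939
Sale 2 (595) [FIFO — oldest first]: 68 @ $16 + 114 @ $16 + 332 @ $20 + 81 @ $22 = $11,334
Total COGS = $3,939 + $11,334 = $15,273
Ending inventory: 59 @ $22 + 57 @ $23 = $2,609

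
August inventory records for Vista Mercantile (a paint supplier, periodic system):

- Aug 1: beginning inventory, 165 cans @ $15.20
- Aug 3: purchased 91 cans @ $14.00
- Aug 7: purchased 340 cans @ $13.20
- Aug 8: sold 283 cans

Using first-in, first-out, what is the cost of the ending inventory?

Aug 8, 283 sold [FIFO — oldest first]: 165 @ $15.20 + 91 @ $14.00 + 27 @ $13.20 = $4,138.40
Ending inventory: 313 @ $13.20 = $4,131.60

Ending inventory = $4,131.60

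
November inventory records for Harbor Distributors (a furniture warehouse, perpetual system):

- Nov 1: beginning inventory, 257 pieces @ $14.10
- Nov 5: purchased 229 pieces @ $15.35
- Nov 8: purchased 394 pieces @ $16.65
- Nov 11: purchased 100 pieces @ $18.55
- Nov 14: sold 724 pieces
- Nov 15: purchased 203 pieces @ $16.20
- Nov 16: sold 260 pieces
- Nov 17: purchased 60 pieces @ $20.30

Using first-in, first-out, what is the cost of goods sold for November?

Nov 14, 724 sold [FIFO — oldest first]: 257 @ $14.10 + 229 @ $15.35 + 238 @ $16.65 = $11,101.55
Nov 16, 260 sold [FIFO — oldest first]: 156 @ $16.65 + 100 @ $18.55 + 4 @ $16.20 = $4,517.20
Total COGS = $11,101.55 + $4,517.20 = $15,618.75
Ending inventory: 199 @ $16.20 + 60 @ $20.30 = $4,441.80

COGS = $15,618.75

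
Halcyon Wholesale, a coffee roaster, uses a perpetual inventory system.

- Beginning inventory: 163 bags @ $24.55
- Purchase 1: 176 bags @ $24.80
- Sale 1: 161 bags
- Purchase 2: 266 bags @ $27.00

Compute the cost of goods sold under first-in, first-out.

COGS = $3,952.55

Sale 1 (161) [FIFO — oldest first]: 161 @ $24.55 = $3,952.55
Ending inventory: 2 @ $24.55 + 176 @ $24.80 + 266 @ $27.00 = $11,595.90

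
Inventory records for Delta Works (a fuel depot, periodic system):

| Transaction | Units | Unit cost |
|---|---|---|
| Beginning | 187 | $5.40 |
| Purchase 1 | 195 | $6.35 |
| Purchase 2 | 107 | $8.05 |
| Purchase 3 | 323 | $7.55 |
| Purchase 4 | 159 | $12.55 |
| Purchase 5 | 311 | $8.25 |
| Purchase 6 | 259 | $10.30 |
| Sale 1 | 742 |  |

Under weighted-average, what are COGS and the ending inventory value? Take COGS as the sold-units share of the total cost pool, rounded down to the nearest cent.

Sale 1, sell 742: 742/1541 × $12,776.95 → $6,152.17
Ending inventory (cost pool remaining) = $6,624.78

COGS = $6,152.17; ending inventory = $6,624.78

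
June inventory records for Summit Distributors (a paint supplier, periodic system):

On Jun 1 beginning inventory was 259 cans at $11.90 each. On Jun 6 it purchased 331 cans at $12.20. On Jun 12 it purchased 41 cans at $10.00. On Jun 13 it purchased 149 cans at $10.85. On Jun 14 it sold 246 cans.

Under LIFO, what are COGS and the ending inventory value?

Jun 14, 246 sold [LIFO — newest first]: 149 @ $10.85 + 41 @ $10.00 + 56 @ $12.20 = $2,709.85
Ending inventory: 259 @ $11.90 + 275 @ $12.20 = $6,437.10

COGS = $2,709.85; ending inventory = $6,437.10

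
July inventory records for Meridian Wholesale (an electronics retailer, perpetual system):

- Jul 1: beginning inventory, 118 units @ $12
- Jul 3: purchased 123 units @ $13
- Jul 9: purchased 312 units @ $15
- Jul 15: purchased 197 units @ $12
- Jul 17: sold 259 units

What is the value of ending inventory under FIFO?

Ending inventory = $6,774

Jul 17, 259 sold [FIFO — oldest first]: 118 @ $12 + 123 @ $13 + 18 @ $15 = $3,285
Ending inventory: 294 @ $15 + 197 @ $12 = $6,774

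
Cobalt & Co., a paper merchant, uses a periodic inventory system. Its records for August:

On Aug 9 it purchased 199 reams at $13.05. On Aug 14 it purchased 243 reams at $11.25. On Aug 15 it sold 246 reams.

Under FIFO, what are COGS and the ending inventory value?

COGS = $3,125.70; ending inventory = $2,205.00

Aug 15, 246 sold [FIFO — oldest first]: 199 @ $13.05 + 47 @ $11.25 = $3,125.70
Ending inventory: 196 @ $11.25 = $2,205.00
Check: goods available $5,330.70 = COGS $3,125.70 + ending $2,205.00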